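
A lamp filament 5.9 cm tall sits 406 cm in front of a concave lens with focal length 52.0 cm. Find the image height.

For a concave lens, f = -52.0 cm.
1/d_i = 1/f − 1/d_o = 1/(-52.00) − 1/(406) = -0.02169, so d_i = -46.10 cm.
m = −d_i/d_o = +0.1135.
|h_i| = |m|·h_o = 0.1135 × 5.9 = 0.670 cm. The image is virtual, upright and reduced, on the same side as the object.

0.670 cm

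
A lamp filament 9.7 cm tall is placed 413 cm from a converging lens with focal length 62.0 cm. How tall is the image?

1/d_i = 1/f − 1/d_o = 1/(62.00) − 1/(413) = 0.01371, so d_i = 72.95 cm.
m = −d_i/d_o = -0.1766.
|h_i| = |m|·h_o = 0.1766 × 9.7 = 1.71 cm. The image is real, inverted and reduced, on the far side of the lens.

1.71 cm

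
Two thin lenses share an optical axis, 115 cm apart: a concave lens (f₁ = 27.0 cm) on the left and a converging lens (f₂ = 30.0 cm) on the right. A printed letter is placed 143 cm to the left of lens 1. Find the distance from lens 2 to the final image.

38.4 cm

Lens 1 is diverging, so f₁ = −27.0 cm.
Lens 1: 1/d_i1 = 1/f₁ − 1/d_o1 = 1/(-27.0) − 1/(143) = -0.04403, so d_i1 = -22.71 cm.
The intermediate image is 22.71 cm to the left of lens 1 (virtual), which is 115 − (-22.71) = 137.7 cm to the left of lens 2, so d_o2 = +137.7 cm.
Lens 2: 1/d_i2 = 1/f₂ − 1/d_o2 = 1/(30.0) − 1/(137.7) = 0.02607, so d_i2 = 38.4 cm.
The final image is real, 38.4 cm to the right of lens 2 (overall magnification ≈ -0.044).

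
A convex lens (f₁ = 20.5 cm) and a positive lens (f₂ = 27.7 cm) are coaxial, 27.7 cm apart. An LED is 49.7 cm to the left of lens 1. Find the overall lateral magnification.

Lens 1: 1/d_i1 = 1/(20.5) − 1/(49.7) = 0.02866, so d_i1 = 34.89 cm; m₁ = −d_i1/d_o1 = -0.7020.
d_o2 = 27.7 − (34.89) = -7.190 cm (virtual object).
Lens 2: 1/d_i2 = 1/(27.7) − 1/(-7.190) = 0.1752, so d_i2 = 5.708 cm; m₂ = −d_i2/d_o2 = +0.7939.
m = m₁·m₂ = (-0.7020)(+0.7939) = -0.557.

m = -0.557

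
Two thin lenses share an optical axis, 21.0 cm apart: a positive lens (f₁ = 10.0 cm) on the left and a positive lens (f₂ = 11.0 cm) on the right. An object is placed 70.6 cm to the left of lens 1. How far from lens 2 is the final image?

62.3 cm

Lens 1: 1/d_i1 = 1/f₁ − 1/d_o1 = 1/(10.0) − 1/(70.6) = 0.08584, so d_i1 = 11.65 cm.
The intermediate image is 11.65 cm to the right of lens 1, which is 21.0 − (11.65) = 9.350 cm to the left of lens 2, so d_o2 = +9.350 cm.
Lens 2: 1/d_i2 = 1/f₂ − 1/d_o2 = 1/(11.0) − 1/(9.350) = -0.01604, so d_i2 = -62.3 cm.
The final image is virtual, 62.3 cm to the left of lens 2 (overall magnification ≈ -1.1).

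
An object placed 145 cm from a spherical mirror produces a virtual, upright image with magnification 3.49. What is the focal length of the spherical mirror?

m = −d_i/d_o ⇒ d_i = −m·d_o = −(+3.49)·(145) = -506.1 cm.
1/f = 1/d_o + 1/d_i = 1/(145) + 1/(-506.1) = 0.004921, so f = 203 cm.
Since f is positive, the spherical mirror is concave.

f = 203 cm (concave)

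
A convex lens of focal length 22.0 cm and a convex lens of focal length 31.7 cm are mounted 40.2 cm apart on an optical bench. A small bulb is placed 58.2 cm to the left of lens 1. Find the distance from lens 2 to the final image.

5.70 cm

Lens 1: 1/d_i1 = 1/f₁ − 1/d_o1 = 1/(22.0) − 1/(58.2) = 0.02827, so d_i1 = 35.37 cm.
The intermediate image is 35.37 cm to the right of lens 1, which is 40.2 − (35.37) = 4.830 cm to the left of lens 2, so d_o2 = +4.830 cm.
Lens 2: 1/d_i2 = 1/f₂ − 1/d_o2 = 1/(31.7) − 1/(4.830) = -0.1755, so d_i2 = -5.70 cm.
The final image is virtual, 5.70 cm to the left of lens 2 (overall magnification ≈ -0.72).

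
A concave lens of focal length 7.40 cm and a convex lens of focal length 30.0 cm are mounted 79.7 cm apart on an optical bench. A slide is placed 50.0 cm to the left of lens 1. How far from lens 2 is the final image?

Lens 1 is diverging, so f₁ = −7.40 cm.
Lens 1: 1/d_i1 = 1/f₁ − 1/d_o1 = 1/(-7.40) − 1/(50.0) = -0.1551, so d_i1 = -6.446 cm.
The intermediate image is 6.446 cm to the left of lens 1 (virtual), which is 79.7 − (-6.446) = 86.15 cm to the left of lens 2, so d_o2 = +86.15 cm.
Lens 2: 1/d_i2 = 1/f₂ − 1/d_o2 = 1/(30.0) − 1/(86.15) = 0.02173, so d_i2 = 46.0 cm.
The final image is real, 46.0 cm to the right of lens 2 (overall magnification ≈ -0.069).

46.0 cm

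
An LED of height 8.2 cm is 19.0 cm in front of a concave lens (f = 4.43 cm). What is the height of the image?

For a concave lens, f = -4.43 cm.
1/d_i = 1/f − 1/d_o = 1/(-4.430) − 1/(19.0) = -0.2784, so d_i = -3.592 cm.
m = −d_i/d_o = +0.1891.
|h_i| = |m|·h_o = 0.1891 × 8.2 = 1.55 cm. The image is virtual, upright and reduced, on the same side as the object.

1.55 cm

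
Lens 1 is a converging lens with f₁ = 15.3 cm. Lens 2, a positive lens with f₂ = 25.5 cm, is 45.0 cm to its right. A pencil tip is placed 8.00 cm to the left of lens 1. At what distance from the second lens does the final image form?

Lens 1: 1/d_i1 = 1/f₁ − 1/d_o1 = 1/(15.3) − 1/(8.00) = -0.05964, so d_i1 = -16.77 cm.
The intermediate image is 16.77 cm to the left of lens 1 (virtual), which is 45.0 − (-16.77) = 61.77 cm to the left of lens 2, so d_o2 = +61.77 cm.
Lens 2: 1/d_i2 = 1/f₂ − 1/d_o2 = 1/(25.5) − 1/(61.77) = 0.02303, so d_i2 = 43.4 cm.
The final image is real, 43.4 cm to the right of lens 2 (overall magnification ≈ -1.5).

43.4 cm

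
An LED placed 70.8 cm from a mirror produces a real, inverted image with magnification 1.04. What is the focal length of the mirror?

f = 36.1 cm (concave)

m = −d_i/d_o ⇒ d_i = −m·d_o = −(-1.04)·(70.8) = 73.63 cm.
1/f = 1/d_o + 1/d_i = 1/(70.8) + 1/(73.63) = 0.02771, so f = 36.1 cm.
Since f is positive, the mirror is concave.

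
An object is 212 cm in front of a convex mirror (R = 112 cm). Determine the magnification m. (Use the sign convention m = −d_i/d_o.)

f = R/2 = 112/2 = 56.00 cm; for a convex mirror, f = -56.00 cm.
1/d_i = 1/f − 1/d_o = 1/(-56.00) − 1/(212) = -0.02257, so d_i = -44.30 cm.
m = −d_i/d_o = −(-44.30)/(212) = +0.209.
The image is virtual, upright and reduced, behind the mirror.

m = +0.209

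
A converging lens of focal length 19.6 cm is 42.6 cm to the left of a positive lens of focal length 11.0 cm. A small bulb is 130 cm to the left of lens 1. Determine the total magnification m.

Lens 1: 1/d_i1 = 1/(19.6) − 1/(130) = 0.04333, so d_i1 = 23.08 cm; m₁ = −d_i1/d_o1 = -0.1775.
d_o2 = 42.6 − (23.08) = 19.52 cm.
Lens 2: 1/d_i2 = 1/(11.0) − 1/(19.52) = 0.03968, so d_i2 = 25.20 cm; m₂ = −d_i2/d_o2 = -1.291.
m = m₁·m₂ = (-0.1775)(-1.291) = +0.229.

m = +0.229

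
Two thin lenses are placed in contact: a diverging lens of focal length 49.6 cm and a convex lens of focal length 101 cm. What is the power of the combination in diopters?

P = -1.03 D

P₁ = 1/f₁ = 1/(-0.496 m) = -2.016 D; P₂ = 1/f₂ = 1/(1.01 m) = +0.9901 D.
For thin lenses in contact, P = P₁ + P₂ = (-2.016) + (+0.9901) = -1.03 D.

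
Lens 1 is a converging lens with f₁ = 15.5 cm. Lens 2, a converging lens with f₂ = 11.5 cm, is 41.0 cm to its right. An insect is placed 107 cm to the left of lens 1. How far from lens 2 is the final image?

Lens 1: 1/d_i1 = 1/f₁ − 1/d_o1 = 1/(15.5) − 1/(107) = 0.05517, so d_i1 = 18.13 cm.
The intermediate image is 18.13 cm to the right of lens 1, which is 41.0 − (18.13) = 22.87 cm to the left of lens 2, so d_o2 = +22.87 cm.
Lens 2: 1/d_i2 = 1/f₂ − 1/d_o2 = 1/(11.5) − 1/(22.87) = 0.04323, so d_i2 = 23.1 cm.
The final image is real, 23.1 cm to the right of lens 2 (overall magnification ≈ 0.17).

23.1 cm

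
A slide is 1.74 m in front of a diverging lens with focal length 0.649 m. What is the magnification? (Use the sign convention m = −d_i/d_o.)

For a diverging lens, f = -0.649 m.
1/d_i = 1/f − 1/d_o = 1/(-0.6490) − 1/(1.74) = -2.116, so d_i = -0.4727 m.
m = −d_i/d_o = −(-0.4727)/(1.74) = +0.272.
The image is virtual, upright and reduced, on the same side as the object.

m = +0.272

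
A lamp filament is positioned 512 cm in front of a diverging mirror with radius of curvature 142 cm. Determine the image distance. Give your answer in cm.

f = R/2 = 142/2 = 71.00 cm; for a diverging mirror, f = -71.00 cm.
Mirror equation: 1/d_i = 1/f − 1/d_o = 1/(-71.00) − 1/(512) = -0.01408 − 0.001953 = -0.01604, so d_i = -62.4 cm.
The image is virtual, upright and reduced, behind the mirror.

62.4 cm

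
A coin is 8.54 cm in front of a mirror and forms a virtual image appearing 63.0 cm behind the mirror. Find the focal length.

f = 9.88 cm (concave)

Virtual image ⇒ d_i = −63.0 cm.
1/f = 1/d_o + 1/d_i = 1/(8.54) + 1/(-63.0) = 0.1012, so f = 9.88 cm.
Since f is positive, the mirror is concave.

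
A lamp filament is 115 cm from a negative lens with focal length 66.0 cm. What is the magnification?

m = +0.365

For a negative lens, f = -66.0 cm.
1/d_i = 1/f − 1/d_o = 1/(-66.00) − 1/(115) = -0.02385, so d_i = -41.93 cm.
m = −d_i/d_o = −(-41.93)/(115) = +0.365.
The image is virtual, upright and reduced, on the same side as the object.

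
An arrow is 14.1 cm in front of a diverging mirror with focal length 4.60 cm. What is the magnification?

For a diverging mirror, f = -4.60 cm.
1/d_i = 1/f − 1/d_o = 1/(-4.600) − 1/(14.1) = -0.2883, so d_i = -3.468 cm.
m = −d_i/d_o = −(-3.468)/(14.1) = +0.246.
The image is virtual, upright and reduced, behind the mirror.

m = +0.246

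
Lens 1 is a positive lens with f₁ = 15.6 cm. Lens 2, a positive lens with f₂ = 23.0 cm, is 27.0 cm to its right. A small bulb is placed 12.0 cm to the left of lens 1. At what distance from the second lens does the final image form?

Lens 1: 1/d_i1 = 1/f₁ − 1/d_o1 = 1/(15.6) − 1/(12.0) = -0.01923, so d_i1 = -52.00 cm.
The intermediate image is 52.00 cm to the left of lens 1 (virtual), which is 27.0 − (-52.00) = 79.00 cm to the left of lens 2, so d_o2 = +79.00 cm.
Lens 2: 1/d_i2 = 1/f₂ − 1/d_o2 = 1/(23.0) − 1/(79.00) = 0.03082, so d_i2 = 32.4 cm.
The final image is real, 32.4 cm to the right of lens 2 (overall magnification ≈ -1.8).

32.4 cm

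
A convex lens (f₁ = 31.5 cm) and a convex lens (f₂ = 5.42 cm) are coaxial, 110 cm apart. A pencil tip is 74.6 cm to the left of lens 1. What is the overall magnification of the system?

m = +0.0791

Lens 1: 1/d_i1 = 1/(31.5) − 1/(74.6) = 0.01834, so d_i1 = 54.52 cm; m₁ = −d_i1/d_o1 = -0.7308.
d_o2 = 110 − (54.52) = 55.48 cm.
Lens 2: 1/d_i2 = 1/(5.42) − 1/(55.48) = 0.1665, so d_i2 = 6.007 cm; m₂ = −d_i2/d_o2 = -0.1083.
m = m₁·m₂ = (-0.7308)(-0.1083) = +0.0791.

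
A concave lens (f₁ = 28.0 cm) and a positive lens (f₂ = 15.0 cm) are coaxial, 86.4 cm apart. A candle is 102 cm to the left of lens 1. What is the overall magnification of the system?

m = -0.0346

f₁ = −28.0 cm (diverging).
Lens 1: 1/d_i1 = 1/(-28.0) − 1/(102) = -0.04552, so d_i1 = -21.97 cm; m₁ = −d_i1/d_o1 = +0.2154.
d_o2 = 86.4 − (-21.97) = 108.4 cm.
Lens 2: 1/d_i2 = 1/(15.0) − 1/(108.4) = 0.05744, so d_i2 = 17.41 cm; m₂ = −d_i2/d_o2 = -0.1606.
m = m₁·m₂ = (+0.2154)(-0.1606) = -0.0346.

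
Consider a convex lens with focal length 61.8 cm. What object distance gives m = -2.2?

89.9 cm

m = −d_i/d_o ⇒ d_i = −m·d_o.
1/f = 1/d_o + 1/d_i = 1/d_o − 1/(m·d_o) = (1 − 1/m)/d_o, so d_o = f(1 − 1/m) = (61.80)(1 − 1/(-2.2)) = 89.9 cm.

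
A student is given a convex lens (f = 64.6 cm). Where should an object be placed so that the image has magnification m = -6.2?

75.0 cm

m = −d_i/d_o ⇒ d_i = −m·d_o.
1/f = 1/d_o + 1/d_i = 1/d_o − 1/(m·d_o) = (1 − 1/m)/d_o, so d_o = f(1 − 1/m) = (64.60)(1 − 1/(-6.2)) = 75.0 cm.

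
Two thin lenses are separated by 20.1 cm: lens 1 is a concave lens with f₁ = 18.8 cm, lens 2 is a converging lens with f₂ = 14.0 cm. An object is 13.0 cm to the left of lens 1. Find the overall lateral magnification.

m = -0.600

f₁ = −18.8 cm (diverging).
Lens 1: 1/d_i1 = 1/(-18.8) − 1/(13.0) = -0.1301, so d_i1 = -7.686 cm; m₁ = −d_i1/d_o1 = +0.5912.
d_o2 = 20.1 − (-7.686) = 27.79 cm.
Lens 2: 1/d_i2 = 1/(14.0) − 1/(27.79) = 0.03544, so d_i2 = 28.21 cm; m₂ = −d_i2/d_o2 = -1.015.
m = m₁·m₂ = (+0.5912)(-1.015) = -0.600.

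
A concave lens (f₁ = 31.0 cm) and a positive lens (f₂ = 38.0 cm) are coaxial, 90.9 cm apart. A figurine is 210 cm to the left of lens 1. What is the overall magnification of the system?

f₁ = −31.0 cm (diverging).
Lens 1: 1/d_i1 = 1/(-31.0) − 1/(210) = -0.03702, so d_i1 = -27.01 cm; m₁ = −d_i1/d_o1 = +0.1286.
d_o2 = 90.9 − (-27.01) = 117.9 cm.
Lens 2: 1/d_i2 = 1/(38.0) − 1/(117.9) = 0.01783, so d_i2 = 56.07 cm; m₂ = −d_i2/d_o2 = -0.4756.
m = m₁·m₂ = (+0.1286)(-0.4756) = -0.0612.

m = -0.0612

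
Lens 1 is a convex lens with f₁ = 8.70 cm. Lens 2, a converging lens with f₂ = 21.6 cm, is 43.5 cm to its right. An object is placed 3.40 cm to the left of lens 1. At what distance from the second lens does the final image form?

Lens 1: 1/d_i1 = 1/f₁ − 1/d_o1 = 1/(8.70) − 1/(3.40) = -0.1792, so d_i1 = -5.581 cm.
The intermediate image is 5.581 cm to the left of lens 1 (virtual), which is 43.5 − (-5.581) = 49.08 cm to the left of lens 2, so d_o2 = +49.08 cm.
Lens 2: 1/d_i2 = 1/f₂ − 1/d_o2 = 1/(21.6) − 1/(49.08) = 0.02592, so d_i2 = 38.6 cm.
The final image is real, 38.6 cm to the right of lens 2 (overall magnification ≈ -1.3).

38.6 cm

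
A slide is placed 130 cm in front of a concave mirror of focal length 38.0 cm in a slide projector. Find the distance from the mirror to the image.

Mirror equation: 1/s_i = 1/f − 1/s_o = 1/(38.00) − 1/(130) = 0.02632 − 0.007692 = 0.01862, so s_i = 53.7 cm.
The image is real, inverted and reduced, in front of the mirror.

53.7 cm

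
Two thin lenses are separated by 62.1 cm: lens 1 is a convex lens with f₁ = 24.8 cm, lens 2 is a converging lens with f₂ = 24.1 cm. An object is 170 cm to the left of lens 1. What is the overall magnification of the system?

m = +0.459

Lens 1: 1/d_i1 = 1/(24.8) − 1/(170) = 0.03444, so d_i1 = 29.04 cm; m₁ = −d_i1/d_o1 = -0.1708.
d_o2 = 62.1 − (29.04) = 33.06 cm.
Lens 2: 1/d_i2 = 1/(24.1) − 1/(33.06) = 0.01125, so d_i2 = 88.92 cm; m₂ = −d_i2/d_o2 = -2.690.
m = m₁·m₂ = (-0.1708)(-2.690) = +0.459.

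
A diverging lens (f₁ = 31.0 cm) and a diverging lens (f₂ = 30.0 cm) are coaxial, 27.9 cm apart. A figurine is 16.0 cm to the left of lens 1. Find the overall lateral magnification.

m = +0.289

f₁ = −31.0 cm (diverging).
Lens 1: 1/d_i1 = 1/(-31.0) − 1/(16.0) = -0.09476, so d_i1 = -10.55 cm; m₁ = −d_i1/d_o1 = +0.6594.
d_o2 = 27.9 − (-10.55) = 38.45 cm.
f₂ = −30.0 cm (diverging).
Lens 2: 1/d_i2 = 1/(-30.0) − 1/(38.45) = -0.05934, so d_i2 = -16.85 cm; m₂ = −d_i2/d_o2 = +0.4383.
m = m₁·m₂ = (+0.6594)(+0.4383) = +0.289.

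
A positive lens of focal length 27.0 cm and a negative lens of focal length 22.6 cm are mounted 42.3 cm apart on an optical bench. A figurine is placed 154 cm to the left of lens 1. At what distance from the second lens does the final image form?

Lens 1: 1/d_i1 = 1/f₁ − 1/d_o1 = 1/(27.0) − 1/(154) = 0.03054, so d_i1 = 32.74 cm.
The intermediate image is 32.74 cm to the right of lens 1, which is 42.3 − (32.74) = 9.560 cm to the left of lens 2, so d_o2 = +9.560 cm.
Lens 2 is diverging, so f₂ = −22.6 cm.
Lens 2: 1/d_i2 = 1/f₂ − 1/d_o2 = 1/(-22.6) − 1/(9.560) = -0.1489, so d_i2 = -6.72 cm.
The final image is virtual, 6.72 cm to the left of lens 2 (overall magnification ≈ -0.15).

6.72 cm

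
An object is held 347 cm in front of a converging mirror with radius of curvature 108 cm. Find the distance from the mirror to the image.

64.0 cm

f = R/2 = 108/2 = 54.00 cm.
Mirror equation: 1/q = 1/f − 1/p = 1/(54.00) − 1/(347) = 0.01852 − 0.002882 = 0.01564, so q = 64.0 cm.
The image is real, inverted and reduced, in front of the mirror.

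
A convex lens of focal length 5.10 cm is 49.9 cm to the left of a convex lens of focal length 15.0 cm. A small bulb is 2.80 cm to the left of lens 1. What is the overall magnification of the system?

Lens 1: 1/d_i1 = 1/(5.10) − 1/(2.80) = -0.1611, so d_i1 = -6.209 cm; m₁ = −d_i1/d_o1 = +2.217.
d_o2 = 49.9 − (-6.209) = 56.11 cm.
Lens 2: 1/d_i2 = 1/(15.0) − 1/(56.11) = 0.04884, so d_i2 = 20.47 cm; m₂ = −d_i2/d_o2 = -0.3649.
m = m₁·m₂ = (+2.217)(-0.3649) = -0.809.

m = -0.809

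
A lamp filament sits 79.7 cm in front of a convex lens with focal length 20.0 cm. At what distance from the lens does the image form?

Thin-lens equation: 1/v = 1/f − 1/u = 1/(20.00) − 1/(79.7) = 0.05000 − 0.01255 = 0.03745, so v = 26.7 cm.
The image is real, inverted and reduced, on the far side of the lens.

26.7 cm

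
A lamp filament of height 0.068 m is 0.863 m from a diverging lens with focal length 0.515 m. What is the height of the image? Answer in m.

For a diverging lens, f = -0.515 m.
1/d_i = 1/f − 1/d_o = 1/(-0.5150) − 1/(0.863) = -3.100, so d_i = -0.3225 m.
m = −d_i/d_o = +0.3737.
|h_i| = |m|·h_o = 0.3737 × 0.068 = 0.0254 m. The image is virtual, upright and reduced, on the same side as the object.

0.0254 m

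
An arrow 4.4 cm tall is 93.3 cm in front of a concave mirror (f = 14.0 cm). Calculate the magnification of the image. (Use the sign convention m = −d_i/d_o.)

1/d_i = 1/f − 1/d_o = 1/(14.00) − 1/(93.3) = 0.06071, so d_i = 16.47 cm.
m = −d_i/d_o = −(16.47)/(93.3) = -0.177.
The image is real, inverted and reduced, in front of the mirror.

m = -0.177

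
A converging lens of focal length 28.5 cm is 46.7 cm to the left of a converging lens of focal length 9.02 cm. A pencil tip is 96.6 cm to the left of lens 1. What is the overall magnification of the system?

m = -1.37

Lens 1: 1/d_i1 = 1/(28.5) − 1/(96.6) = 0.02474, so d_i1 = 40.43 cm; m₁ = −d_i1/d_o1 = -0.4185.
d_o2 = 46.7 − (40.43) = 6.270 cm.
Lens 2: 1/d_i2 = 1/(9.02) − 1/(6.270) = -0.04862, so d_i2 = -20.57 cm; m₂ = −d_i2/d_o2 = +3.280.
m = m₁·m₂ = (-0.4185)(+3.280) = -1.37.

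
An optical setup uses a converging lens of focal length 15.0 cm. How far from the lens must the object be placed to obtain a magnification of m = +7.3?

m = −d_i/d_o ⇒ d_i = −m·d_o.
1/f = 1/d_o + 1/d_i = 1/d_o − 1/(m·d_o) = (1 − 1/m)/d_o, so d_o = f(1 − 1/m) = (15.00)(1 − 1/(+7.3)) = 12.9 cm.

12.9 cm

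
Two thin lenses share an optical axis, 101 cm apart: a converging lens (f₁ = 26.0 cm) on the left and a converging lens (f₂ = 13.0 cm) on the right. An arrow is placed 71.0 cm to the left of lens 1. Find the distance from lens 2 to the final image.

Lens 1: 1/d_i1 = 1/f₁ − 1/d_o1 = 1/(26.0) − 1/(71.0) = 0.02438, so d_i1 = 41.02 cm.
The intermediate image is 41.02 cm to the right of lens 1, which is 101 − (41.02) = 59.98 cm to the left of lens 2, so d_o2 = +59.98 cm.
Lens 2: 1/d_i2 = 1/f₂ − 1/d_o2 = 1/(13.0) − 1/(59.98) = 0.06025, so d_i2 = 16.6 cm.
The final image is real, 16.6 cm to the right of lens 2 (overall magnification ≈ 0.16).

16.6 cm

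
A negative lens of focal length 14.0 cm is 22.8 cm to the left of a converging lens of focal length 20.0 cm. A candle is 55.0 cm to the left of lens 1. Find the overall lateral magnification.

m = -0.291

f₁ = −14.0 cm (diverging).
Lens 1: 1/d_i1 = 1/(-14.0) − 1/(55.0) = -0.08961, so d_i1 = -11.16 cm; m₁ = −d_i1/d_o1 = +0.2029.
d_o2 = 22.8 − (-11.16) = 33.96 cm.
Lens 2: 1/d_i2 = 1/(20.0) − 1/(33.96) = 0.02055, so d_i2 = 48.65 cm; m₂ = −d_i2/d_o2 = -1.433.
m = m₁·m₂ = (+0.2029)(-1.433) = -0.291.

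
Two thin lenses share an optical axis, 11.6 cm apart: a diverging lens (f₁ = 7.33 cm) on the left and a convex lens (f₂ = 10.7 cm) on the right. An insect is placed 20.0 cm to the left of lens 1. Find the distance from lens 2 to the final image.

29.0 cm

Lens 1 is diverging, so f₁ = −7.33 cm.
Lens 1: 1/d_i1 = 1/f₁ − 1/d_o1 = 1/(-7.33) − 1/(20.0) = -0.1864, so d_i1 = -5.364 cm.
The intermediate image is 5.364 cm to the left of lens 1 (virtual), which is 11.6 − (-5.364) = 16.96 cm to the left of lens 2, so d_o2 = +16.96 cm.
Lens 2: 1/d_i2 = 1/f₂ − 1/d_o2 = 1/(10.7) − 1/(16.96) = 0.03450, so d_i2 = 29.0 cm.
The final image is real, 29.0 cm to the right of lens 2 (overall magnification ≈ -0.46).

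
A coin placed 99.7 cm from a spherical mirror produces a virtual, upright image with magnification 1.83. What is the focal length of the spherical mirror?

f = 220 cm (concave)

m = −d_i/d_o ⇒ d_i = −m·d_o = −(+1.83)·(99.7) = -182.5 cm.
1/f = 1/d_o + 1/d_i = 1/(99.7) + 1/(-182.5) = 0.004551, so f = 220 cm.
Since f is positive, the spherical mirror is concave.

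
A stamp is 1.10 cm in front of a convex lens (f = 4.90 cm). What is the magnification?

m = +1.29

1/d_i = 1/f − 1/d_o = 1/(4.900) − 1/(1.10) = -0.7050, so d_i = -1.418 cm.
m = −d_i/d_o = −(-1.418)/(1.10) = +1.29.
The image is virtual, upright and enlarged, on the same side as the object.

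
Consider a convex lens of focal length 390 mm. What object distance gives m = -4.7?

m = −d_i/d_o ⇒ d_i = −m·d_o.
1/f = 1/d_o + 1/d_i = 1/d_o − 1/(m·d_o) = (1 − 1/m)/d_o, so d_o = f(1 − 1/m) = (390.0)(1 − 1/(-4.7)) = 473 mm.

473 mm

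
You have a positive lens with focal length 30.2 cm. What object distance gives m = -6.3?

m = −d_i/d_o ⇒ d_i = −m·d_o.
1/f = 1/d_o + 1/d_i = 1/d_o − 1/(m·d_o) = (1 − 1/m)/d_o, so d_o = f(1 − 1/m) = (30.20)(1 − 1/(-6.3)) = 35.0 cm.

35.0 cm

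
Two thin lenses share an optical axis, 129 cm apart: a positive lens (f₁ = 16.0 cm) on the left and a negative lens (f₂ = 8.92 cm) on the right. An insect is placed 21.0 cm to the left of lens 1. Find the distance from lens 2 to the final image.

7.79 cm

Lens 1: 1/d_i1 = 1/f₁ − 1/d_o1 = 1/(16.0) − 1/(21.0) = 0.01488, so d_i1 = 67.20 cm.
The intermediate image is 67.20 cm to the right of lens 1, which is 129 − (67.20) = 61.80 cm to the left of lens 2, so d_o2 = +61.80 cm.
Lens 2 is diverging, so f₂ = −8.92 cm.
Lens 2: 1/d_i2 = 1/f₂ − 1/d_o2 = 1/(-8.92) − 1/(61.80) = -0.1283, so d_i2 = -7.79 cm.
The final image is virtual, 7.79 cm to the left of lens 2 (overall magnification ≈ -0.40).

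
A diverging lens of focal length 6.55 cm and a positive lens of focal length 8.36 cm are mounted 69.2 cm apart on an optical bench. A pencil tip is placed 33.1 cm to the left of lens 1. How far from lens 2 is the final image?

Lens 1 is diverging, so f₁ = −6.55 cm.
Lens 1: 1/d_i1 = 1/f₁ − 1/d_o1 = 1/(-6.55) − 1/(33.1) = -0.1829, so d_i1 = -5.468 cm.
The intermediate image is 5.468 cm to the left of lens 1 (virtual), which is 69.2 − (-5.468) = 74.67 cm to the left of lens 2, so d_o2 = +74.67 cm.
Lens 2: 1/d_i2 = 1/f₂ − 1/d_o2 = 1/(8.36) − 1/(74.67) = 0.1062, so d_i2 = 9.41 cm.
The final image is real, 9.41 cm to the right of lens 2 (overall magnification ≈ -0.021).

9.41 cm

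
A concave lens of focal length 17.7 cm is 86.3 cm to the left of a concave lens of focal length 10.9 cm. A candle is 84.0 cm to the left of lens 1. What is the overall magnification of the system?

f₁ = −17.7 cm (diverging).
Lens 1: 1/d_i1 = 1/(-17.7) − 1/(84.0) = -0.06840, so d_i1 = -14.62 cm; m₁ = −d_i1/d_o1 = +0.1740.
d_o2 = 86.3 − (-14.62) = 100.9 cm.
f₂ = −10.9 cm (diverging).
Lens 2: 1/d_i2 = 1/(-10.9) − 1/(100.9) = -0.1017, so d_i2 = -9.837 cm; m₂ = −d_i2/d_o2 = +0.09750.
m = m₁·m₂ = (+0.1740)(+0.09750) = +0.0170.

m = +0.0170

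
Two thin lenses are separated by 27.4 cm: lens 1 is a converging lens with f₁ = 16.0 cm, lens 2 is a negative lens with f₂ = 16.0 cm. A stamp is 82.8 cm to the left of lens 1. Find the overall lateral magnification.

m = -0.163

Lens 1: 1/d_i1 = 1/(16.0) − 1/(82.8) = 0.05042, so d_i1 = 19.83 cm; m₁ = −d_i1/d_o1 = -0.2395.
d_o2 = 27.4 − (19.83) = 7.570 cm.
f₂ = −16.0 cm (diverging).
Lens 2: 1/d_i2 = 1/(-16.0) − 1/(7.570) = -0.1946, so d_i2 = -5.139 cm; m₂ = −d_i2/d_o2 = +0.6788.
m = m₁·m₂ = (-0.2395)(+0.6788) = -0.163.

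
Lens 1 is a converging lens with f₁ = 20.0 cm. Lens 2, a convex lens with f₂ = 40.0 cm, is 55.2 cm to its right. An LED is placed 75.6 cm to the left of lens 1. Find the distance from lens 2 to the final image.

Lens 1: 1/d_i1 = 1/f₁ − 1/d_o1 = 1/(20.0) − 1/(75.6) = 0.03677, so d_i1 = 27.19 cm.
The intermediate image is 27.19 cm to the right of lens 1, which is 55.2 − (27.19) = 28.01 cm to the left of lens 2, so d_o2 = +28.01 cm.
Lens 2: 1/d_i2 = 1/f₂ − 1/d_o2 = 1/(40.0) − 1/(28.01) = -0.01070, so d_i2 = -93.4 cm.
The final image is virtual, 93.4 cm to the left of lens 2 (overall magnification ≈ -1.2).

93.4 cm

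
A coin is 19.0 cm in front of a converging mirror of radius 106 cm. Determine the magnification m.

f = R/2 = 106/2 = 53.00 cm.
1/d_i = 1/f − 1/d_o = 1/(53.00) − 1/(19.0) = -0.03376, so d_i = -29.62 cm.
m = −d_i/d_o = −(-29.62)/(19.0) = +1.56.
The image is virtual, upright and enlarged, behind the mirror.

m = +1.56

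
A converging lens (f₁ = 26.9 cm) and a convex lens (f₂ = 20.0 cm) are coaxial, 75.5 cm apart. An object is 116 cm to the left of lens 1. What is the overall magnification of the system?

Lens 1: 1/d_i1 = 1/(26.9) − 1/(116) = 0.02855, so d_i1 = 35.02 cm; m₁ = −d_i1/d_o1 = -0.3019.
d_o2 = 75.5 − (35.02) = 40.48 cm.
Lens 2: 1/d_i2 = 1/(20.0) − 1/(40.48) = 0.02530, so d_i2 = 39.53 cm; m₂ = −d_i2/d_o2 = -0.9766.
m = m₁·m₂ = (-0.3019)(-0.9766) = +0.295.

m = +0.295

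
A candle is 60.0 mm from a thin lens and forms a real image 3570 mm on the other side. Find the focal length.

Real image ⇒ d_i = +3570 mm.
1/f = 1/d_o + 1/d_i = 1/(60.0) + 1/(3570) = 0.01695, so f = 59.0 mm.
Since f is positive, the thin lens is converging.

f = 59.0 mm (converging)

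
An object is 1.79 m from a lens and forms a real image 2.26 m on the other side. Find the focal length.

Real image ⇒ d_i = +2.26 m.
1/f = 1/d_o + 1/d_i = 1/(1.79) + 1/(2.26) = 1.001, so f = 0.999 m.
Since f is positive, the lens is converging.

f = 0.999 m (converging)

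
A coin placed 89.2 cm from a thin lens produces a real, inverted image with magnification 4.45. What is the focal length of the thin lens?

m = −d_i/d_o ⇒ d_i = −m·d_o = −(-4.45)·(89.2) = 396.9 cm.
1/f = 1/d_o + 1/d_i = 1/(89.2) + 1/(396.9) = 0.01373, so f = 72.8 cm.
Since f is positive, the thin lens is converging.

f = 72.8 cm (converging)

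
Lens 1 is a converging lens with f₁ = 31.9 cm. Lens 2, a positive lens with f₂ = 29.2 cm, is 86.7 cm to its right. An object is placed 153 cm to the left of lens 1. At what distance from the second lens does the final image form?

Lens 1: 1/d_i1 = 1/f₁ − 1/d_o1 = 1/(31.9) − 1/(153) = 0.02481, so d_i1 = 40.30 cm.
The intermediate image is 40.30 cm to the right of lens 1, which is 86.7 − (40.30) = 46.40 cm to the left of lens 2, so d_o2 = +46.40 cm.
Lens 2: 1/d_i2 = 1/f₂ − 1/d_o2 = 1/(29.2) − 1/(46.40) = 0.01269, so d_i2 = 78.8 cm.
The final image is real, 78.8 cm to the right of lens 2 (overall magnification ≈ 0.45).

78.8 cm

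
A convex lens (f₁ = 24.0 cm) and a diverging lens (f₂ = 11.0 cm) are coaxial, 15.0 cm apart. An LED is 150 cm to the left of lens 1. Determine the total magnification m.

m = +0.815

Lens 1: 1/d_i1 = 1/(24.0) − 1/(150) = 0.03500, so d_i1 = 28.57 cm; m₁ = −d_i1/d_o1 = -0.1905.
d_o2 = 15.0 − (28.57) = -13.57 cm (virtual object).
f₂ = −11.0 cm (diverging).
Lens 2: 1/d_i2 = 1/(-11.0) − 1/(-13.57) = -0.01722, so d_i2 = -58.08 cm; m₂ = −d_i2/d_o2 = -4.280.
m = m₁·m₂ = (-0.1905)(-4.280) = +0.815.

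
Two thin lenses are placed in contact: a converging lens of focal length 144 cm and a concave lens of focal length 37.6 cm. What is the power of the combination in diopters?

P = -1.97 D

P₁ = 1/f₁ = 1/(1.44 m) = +0.6944 D; P₂ = 1/f₂ = 1/(-0.376 m) = -2.660 D.
For thin lenses in contact, P = P₁ + P₂ = (+0.6944) + (-2.660) = -1.97 D.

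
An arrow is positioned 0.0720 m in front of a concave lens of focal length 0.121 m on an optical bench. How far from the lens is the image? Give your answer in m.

0.0451 m

For a concave lens, f = -0.121 m.
Lens equation: 1/q = 1/f − 1/p = 1/(-0.1210) − 1/(0.0720) = -8.264 − 13.89 = -22.15, so q = -0.0451 m.
The image is virtual, upright and reduced, on the same side as the object.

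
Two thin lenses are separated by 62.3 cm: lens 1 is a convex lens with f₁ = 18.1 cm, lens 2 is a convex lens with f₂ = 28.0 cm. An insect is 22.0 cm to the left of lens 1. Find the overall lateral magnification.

m = -1.92

Lens 1: 1/d_i1 = 1/(18.1) − 1/(22.0) = 0.009794, so d_i1 = 102.1 cm; m₁ = −d_i1/d_o1 = -4.641.
d_o2 = 62.3 − (102.1) = -39.80 cm (virtual object).
Lens 2: 1/d_i2 = 1/(28.0) − 1/(-39.80) = 0.06084, so d_i2 = 16.44 cm; m₂ = −d_i2/d_o2 = +0.4130.
m = m₁·m₂ = (-4.641)(+0.4130) = -1.92.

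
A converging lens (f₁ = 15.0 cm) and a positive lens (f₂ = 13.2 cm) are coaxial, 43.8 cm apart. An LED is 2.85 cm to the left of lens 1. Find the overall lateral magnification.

m = -0.478

Lens 1: 1/d_i1 = 1/(15.0) − 1/(2.85) = -0.2842, so d_i1 = -3.519 cm; m₁ = −d_i1/d_o1 = +1.235.
d_o2 = 43.8 − (-3.519) = 47.32 cm.
Lens 2: 1/d_i2 = 1/(13.2) − 1/(47.32) = 0.05462, so d_i2 = 18.31 cm; m₂ = −d_i2/d_o2 = -0.3869.
m = m₁·m₂ = (+1.235)(-0.3869) = -0.478.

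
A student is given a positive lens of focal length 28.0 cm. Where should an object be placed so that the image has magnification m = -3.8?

35.4 cm

m = −d_i/d_o ⇒ d_i = −m·d_o.
1/f = 1/d_o + 1/d_i = 1/d_o − 1/(m·d_o) = (1 − 1/m)/d_o, so d_o = f(1 − 1/m) = (28.00)(1 − 1/(-3.8)) = 35.4 cm.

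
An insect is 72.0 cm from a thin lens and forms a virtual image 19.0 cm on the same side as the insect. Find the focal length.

Virtual image ⇒ d_i = −19.0 cm.
1/f = 1/d_o + 1/d_i = 1/(72.0) + 1/(-19.0) = -0.03874, so f = -25.8 cm.
Since f is negative, the thin lens is diverging.

f = -25.8 cm (diverging)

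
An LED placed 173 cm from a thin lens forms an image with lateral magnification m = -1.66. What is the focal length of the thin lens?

m = −d_i/d_o ⇒ d_i = −m·d_o = −(-1.66)·(173) = 287.2 cm.
1/f = 1/d_o + 1/d_i = 1/(173) + 1/(287.2) = 0.009262, so f = 108 cm.
Since f is positive, the thin lens is converging.

f = 108 cm (converging)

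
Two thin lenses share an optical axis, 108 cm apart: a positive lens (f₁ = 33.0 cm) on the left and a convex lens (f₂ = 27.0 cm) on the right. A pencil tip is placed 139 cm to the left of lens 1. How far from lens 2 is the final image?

46.3 cm

Lens 1: 1/d_i1 = 1/f₁ − 1/d_o1 = 1/(33.0) − 1/(139) = 0.02311, so d_i1 = 43.27 cm.
The intermediate image is 43.27 cm to the right of lens 1, which is 108 − (43.27) = 64.73 cm to the left of lens 2, so d_o2 = +64.73 cm.
Lens 2: 1/d_i2 = 1/f₂ − 1/d_o2 = 1/(27.0) − 1/(64.73) = 0.02159, so d_i2 = 46.3 cm.
The final image is real, 46.3 cm to the right of lens 2 (overall magnification ≈ 0.22).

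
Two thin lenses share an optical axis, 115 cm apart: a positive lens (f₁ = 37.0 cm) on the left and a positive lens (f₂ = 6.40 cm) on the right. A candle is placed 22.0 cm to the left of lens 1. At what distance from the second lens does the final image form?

6.65 cm

Lens 1: 1/d_i1 = 1/f₁ − 1/d_o1 = 1/(37.0) − 1/(22.0) = -0.01843, so d_i1 = -54.27 cm.
The intermediate image is 54.27 cm to the left of lens 1 (virtual), which is 115 − (-54.27) = 169.3 cm to the left of lens 2, so d_o2 = +169.3 cm.
Lens 2: 1/d_i2 = 1/f₂ − 1/d_o2 = 1/(6.40) − 1/(169.3) = 0.1503, so d_i2 = 6.65 cm.
The final image is real, 6.65 cm to the right of lens 2 (overall magnification ≈ -0.097).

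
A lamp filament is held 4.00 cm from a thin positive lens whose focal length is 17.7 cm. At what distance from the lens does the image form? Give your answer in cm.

Thin-lens equation: 1/s_i = 1/f − 1/s_o = 1/(17.70) − 1/(4.00) = 0.05650 − 0.2500 = -0.1935, so s_i = -5.17 cm.
The image is virtual, upright and enlarged, on the same side as the object.

5.17 cm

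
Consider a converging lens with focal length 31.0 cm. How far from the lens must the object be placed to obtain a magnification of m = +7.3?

26.8 cm

m = −d_i/d_o ⇒ d_i = −m·d_o.
1/f = 1/d_o + 1/d_i = 1/d_o − 1/(m·d_o) = (1 − 1/m)/d_o, so d_o = f(1 − 1/m) = (31.00)(1 − 1/(+7.3)) = 26.8 cm.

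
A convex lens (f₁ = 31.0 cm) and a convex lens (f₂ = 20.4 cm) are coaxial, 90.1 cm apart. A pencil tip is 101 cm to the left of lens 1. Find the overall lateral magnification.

Lens 1: 1/d_i1 = 1/(31.0) − 1/(101) = 0.02236, so d_i1 = 44.73 cm; m₁ = −d_i1/d_o1 = -0.4429.
d_o2 = 90.1 − (44.73) = 45.37 cm.
Lens 2: 1/d_i2 = 1/(20.4) − 1/(45.37) = 0.02698, so d_i2 = 37.07 cm; m₂ = −d_i2/d_o2 = -0.8170.
m = m₁·m₂ = (-0.4429)(-0.8170) = +0.362.

m = +0.362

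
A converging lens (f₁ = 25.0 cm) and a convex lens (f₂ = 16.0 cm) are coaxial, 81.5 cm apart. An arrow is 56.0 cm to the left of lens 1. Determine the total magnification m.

Lens 1: 1/d_i1 = 1/(25.0) − 1/(56.0) = 0.02214, so d_i1 = 45.16 cm; m₁ = −d_i1/d_o1 = -0.8064.
d_o2 = 81.5 − (45.16) = 36.34 cm.
Lens 2: 1/d_i2 = 1/(16.0) − 1/(36.34) = 0.03498, so d_i2 = 28.59 cm; m₂ = −d_i2/d_o2 = -0.7866.
m = m₁·m₂ = (-0.8064)(-0.7866) = +0.634.

m = +0.634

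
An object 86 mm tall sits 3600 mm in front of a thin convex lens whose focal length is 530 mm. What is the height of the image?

14.8 mm

1/d_i = 1/f − 1/d_o = 1/(530.0) − 1/(3600) = 0.001609, so d_i = 621.5 mm.
m = −d_i/d_o = -0.1726.
|h_i| = |m|·h_o = 0.1726 × 86 = 14.8 mm. The image is real, inverted and reduced, on the far side of the lens.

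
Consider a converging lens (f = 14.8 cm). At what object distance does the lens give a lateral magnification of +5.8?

m = −d_i/d_o ⇒ d_i = −m·d_o.
1/f = 1/d_o + 1/d_i = 1/d_o − 1/(m·d_o) = (1 − 1/m)/d_o, so d_o = f(1 − 1/m) = (14.80)(1 − 1/(+5.8)) = 12.2 cm.

12.2 cm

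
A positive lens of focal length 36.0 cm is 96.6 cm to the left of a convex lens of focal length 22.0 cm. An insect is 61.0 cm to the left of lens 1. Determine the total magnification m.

Lens 1: 1/d_i1 = 1/(36.0) − 1/(61.0) = 0.01138, so d_i1 = 87.84 cm; m₁ = −d_i1/d_o1 = -1.440.
d_o2 = 96.6 − (87.84) = 8.760 cm.
Lens 2: 1/d_i2 = 1/(22.0) − 1/(8.760) = -0.06870, so d_i2 = -14.56 cm; m₂ = −d_i2/d_o2 = +1.662.
m = m₁·m₂ = (-1.440)(+1.662) = -2.39.

m = -2.39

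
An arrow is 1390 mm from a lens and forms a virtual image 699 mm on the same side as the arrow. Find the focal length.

f = -1410 mm (diverging)

Virtual image ⇒ d_i = −699 mm.
1/f = 1/d_o + 1/d_i = 1/(1390) + 1/(-699) = -0.0007112, so f = -1410 mm.
Since f is negative, the lens is diverging.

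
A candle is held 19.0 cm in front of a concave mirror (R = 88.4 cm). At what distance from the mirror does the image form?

f = R/2 = 88.4/2 = 44.20 cm.
Mirror equation: 1/d_i = 1/f − 1/d_o = 1/(44.20) − 1/(19.0) = 0.02262 − 0.05263 = -0.03001, so d_i = -33.3 cm.
The image is virtual, upright and enlarged, behind the mirror.

33.3 cm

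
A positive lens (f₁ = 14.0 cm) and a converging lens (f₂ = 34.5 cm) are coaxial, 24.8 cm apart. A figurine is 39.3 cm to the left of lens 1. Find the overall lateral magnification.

Lens 1: 1/d_i1 = 1/(14.0) − 1/(39.3) = 0.04598, so d_i1 = 21.75 cm; m₁ = −d_i1/d_o1 = -0.5534.
d_o2 = 24.8 − (21.75) = 3.050 cm.
Lens 2: 1/d_i2 = 1/(34.5) − 1/(3.050) = -0.2989, so d_i2 = -3.346 cm; m₂ = −d_i2/d_o2 = +1.097.
m = m₁·m₂ = (-0.5534)(+1.097) = -0.607.

m = -0.607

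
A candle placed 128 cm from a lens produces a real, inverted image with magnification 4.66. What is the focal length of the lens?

m = −d_i/d_o ⇒ d_i = −m·d_o = −(-4.66)·(128) = 596.5 cm.
1/f = 1/d_o + 1/d_i = 1/(128) + 1/(596.5) = 0.009489, so f = 105 cm.
Since f is positive, the lens is converging.

f = 105 cm (converging)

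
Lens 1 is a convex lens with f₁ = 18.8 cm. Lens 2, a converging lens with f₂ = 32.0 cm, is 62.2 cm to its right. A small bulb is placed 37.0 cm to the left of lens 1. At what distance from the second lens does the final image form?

Lens 1: 1/d_i1 = 1/f₁ − 1/d_o1 = 1/(18.8) − 1/(37.0) = 0.02616, so d_i1 = 38.22 cm.
The intermediate image is 38.22 cm to the right of lens 1, which is 62.2 − (38.22) = 23.98 cm to the left of lens 2, so d_o2 = +23.98 cm.
Lens 2: 1/d_i2 = 1/f₂ − 1/d_o2 = 1/(32.0) − 1/(23.98) = -0.01045, so d_i2 = -95.7 cm.
The final image is virtual, 95.7 cm to the left of lens 2 (overall magnification ≈ -4.1).

95.7 cm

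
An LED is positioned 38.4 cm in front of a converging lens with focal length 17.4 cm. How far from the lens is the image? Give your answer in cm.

31.8 cm

Lens equation: 1/q = 1/f − 1/p = 1/(17.40) − 1/(38.4) = 0.05747 − 0.02604 = 0.03143, so q = 31.8 cm.
The image is real, inverted and reduced, on the far side of the lens.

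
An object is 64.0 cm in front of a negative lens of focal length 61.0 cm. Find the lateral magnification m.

For a negative lens, f = -61.0 cm.
1/d_i = 1/f − 1/d_o = 1/(-61.00) − 1/(64.0) = -0.03202, so d_i = -31.23 cm.
m = −d_i/d_o = −(-31.23)/(64.0) = +0.488.
The image is virtual, upright and reduced, on the same side as the object.

m = +0.488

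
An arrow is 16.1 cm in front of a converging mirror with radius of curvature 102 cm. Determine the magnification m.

m = +1.46

f = R/2 = 102/2 = 51.00 cm.
1/d_i = 1/f − 1/d_o = 1/(51.00) − 1/(16.1) = -0.04250, so d_i = -23.53 cm.
m = −d_i/d_o = −(-23.53)/(16.1) = +1.46.
The image is virtual, upright and enlarged, behind the mirror.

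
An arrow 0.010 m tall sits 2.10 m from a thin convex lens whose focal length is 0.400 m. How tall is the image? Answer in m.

1/d_i = 1/f − 1/d_o = 1/(0.4000) − 1/(2.10) = 2.024, so d_i = 0.4941 m.
m = −d_i/d_o = -0.2353.
|h_i| = |m|·h_o = 0.2353 × 0.010 = 0.00235 m. The image is real, inverted and reduced, on the far side of the lens.

0.00235 m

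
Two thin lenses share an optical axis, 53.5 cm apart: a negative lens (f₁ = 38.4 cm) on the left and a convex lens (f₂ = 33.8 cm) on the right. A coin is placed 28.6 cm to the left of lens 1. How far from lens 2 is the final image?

Lens 1 is diverging, so f₁ = −38.4 cm.
Lens 1: 1/d_i1 = 1/f₁ − 1/d_o1 = 1/(-38.4) − 1/(28.6) = -0.06101, so d_i1 = -16.39 cm.
The intermediate image is 16.39 cm to the left of lens 1 (virtual), which is 53.5 − (-16.39) = 69.89 cm to the left of lens 2, so d_o2 = +69.89 cm.
Lens 2: 1/d_i2 = 1/f₂ − 1/d_o2 = 1/(33.8) − 1/(69.89) = 0.01528, so d_i2 = 65.5 cm.
The final image is real, 65.5 cm to the right of lens 2 (overall magnification ≈ -0.54).

65.5 cm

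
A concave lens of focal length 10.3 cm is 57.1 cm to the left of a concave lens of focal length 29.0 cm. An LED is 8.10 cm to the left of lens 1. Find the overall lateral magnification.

m = +0.179

f₁ = −10.3 cm (diverging).
Lens 1: 1/d_i1 = 1/(-10.3) − 1/(8.10) = -0.2205, so d_i1 = -4.534 cm; m₁ = −d_i1/d_o1 = +0.5598.
d_o2 = 57.1 − (-4.534) = 61.63 cm.
f₂ = −29.0 cm (diverging).
Lens 2: 1/d_i2 = 1/(-29.0) − 1/(61.63) = -0.05071, so d_i2 = -19.72 cm; m₂ = −d_i2/d_o2 = +0.3200.
m = m₁·m₂ = (+0.5598)(+0.3200) = +0.179.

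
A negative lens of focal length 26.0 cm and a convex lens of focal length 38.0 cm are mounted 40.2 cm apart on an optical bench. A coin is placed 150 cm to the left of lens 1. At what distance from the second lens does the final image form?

97.3 cm

Lens 1 is diverging, so f₁ = −26.0 cm.
Lens 1: 1/d_i1 = 1/f₁ − 1/d_o1 = 1/(-26.0) − 1/(150) = -0.04513, so d_i1 = -22.16 cm.
The intermediate image is 22.16 cm to the left of lens 1 (virtual), which is 40.2 − (-22.16) = 62.36 cm to the left of lens 2, so d_o2 = +62.36 cm.
Lens 2: 1/d_i2 = 1/f₂ − 1/d_o2 = 1/(38.0) − 1/(62.36) = 0.01028, so d_i2 = 97.3 cm.
The final image is real, 97.3 cm to the right of lens 2 (overall magnification ≈ -0.23).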